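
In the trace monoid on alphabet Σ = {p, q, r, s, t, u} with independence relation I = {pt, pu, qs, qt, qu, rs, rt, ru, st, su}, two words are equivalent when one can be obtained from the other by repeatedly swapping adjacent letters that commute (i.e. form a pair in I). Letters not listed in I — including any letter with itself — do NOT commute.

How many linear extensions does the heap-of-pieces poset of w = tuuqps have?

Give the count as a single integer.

20

drop 0:t onto floor
drop 1:u onto {0:t}
drop 2:u onto {1:u}
drop 3:q onto floor
drop 4:p onto {3:q}
drop 5:s onto {4:p}
ground layer = {0:t, 3:q}
drop-orders for the pieces not yet dropped (sum over which currently-grounded one goes next):
  1 to go: {2} 1  {5} 1
  2 to go: {1,2} 1  {2,5} 2  {4,5} 1
  3 to go: {0,1,2} 1  {1,2,5} 3  {2,4,5} 3  {3,4,5} 1
  4 to go: {0,1,2,5} 4  {1,2,4,5} 6  {2,3,4,5} 4
  if 0:t drops first: 10 orders
  if 3:q drops first: 10 orders
heap linearizations: 20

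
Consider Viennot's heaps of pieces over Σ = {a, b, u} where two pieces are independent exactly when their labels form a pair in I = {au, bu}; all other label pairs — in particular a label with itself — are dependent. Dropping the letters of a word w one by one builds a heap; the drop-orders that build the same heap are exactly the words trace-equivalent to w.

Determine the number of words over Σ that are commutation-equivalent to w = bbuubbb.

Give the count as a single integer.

piece 0:b — minimal
piece 1:b rests on {0:b}
piece 2:u — minimal
piece 3:u rests on {2:u}
piece 4:b rests on {1:b}
piece 5:b rests on {4:b}
piece 6:b rests on {5:b}
minimal pieces: {0:b, 2:u}
ways to finish when only these pieces remain (= sum over removing one remaining piece with nothing left below it):
  1 left: {3}→1  {6}→1
  2 left: {2,3}→1  {3,6}→2  {5,6}→1
  3 left: {2,3,6}→3  {3,5,6}→3  {4,5,6}→1
  4 left: {1,4,5,6}→1  {2,3,5,6}→6  {3,4,5,6}→4
  5 left: {0,1,4,5,6}→1  {1,3,4,5,6}→5  {2,3,4,5,6}→10
  placing 0:b first → 15 extensions
  placing 2:u first → 6 extensions
total linear extensions = 21

21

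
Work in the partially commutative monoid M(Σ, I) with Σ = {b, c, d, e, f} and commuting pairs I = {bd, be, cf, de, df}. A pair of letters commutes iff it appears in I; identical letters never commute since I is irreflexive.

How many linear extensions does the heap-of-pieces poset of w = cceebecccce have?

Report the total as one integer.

4

0(c) covers ∅
1(c) covers 0:c
2(e) covers 1:c
3(e) covers 2:e
4(b) covers 1:c
5(e) covers 3:e
6(c) covers 4:b, 5:e
7(c) covers 6:c
8(c) covers 7:c
9(c) covers 8:c
10(e) covers 9:c
floor of heap: 0:c
completions by unplaced set U, small U first (add the entries for U minus each lowest piece of U):
  |U|=1: {10}:1
  |U|=2: {9,10}:1
  |U|=3: {8,9,10}:1
  |U|=4: {7,8,9,10}:1
  |U|=5: {6,7,8,9,10}:1
  |U|=6: {4,6,7,8,9,10}:1  {5,6,7,8,9,10}:1
  |U|=7: {3,5,6,7,8,9,10}:1  {4,5,6,7,8,9,10}:2
  |U|=8: {2,3,5,6,7,8,9,10}:1  {3,4,5,6,7,8,9,10}:3
  |U|=9: {2,3,4,5,6,7,8,9,10}:4
  start at 0(c): 4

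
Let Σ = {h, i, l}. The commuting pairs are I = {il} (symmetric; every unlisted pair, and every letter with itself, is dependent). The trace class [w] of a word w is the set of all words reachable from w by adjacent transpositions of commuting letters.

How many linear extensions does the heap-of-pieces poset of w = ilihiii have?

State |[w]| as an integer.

drop 0:i onto floor
drop 1:l onto floor
drop 2:i onto {0:i}
drop 3:h onto {1:l, 2:i}
drop 4:i onto {3:h}
drop 5:i onto {4:i}
drop 6:i onto {5:i}
ground layer = {0:i, 1:l}
drop-orders for the pieces not yet dropped (sum over which currently-grounded one goes next):
  1 to go: {6} 1
  2 to go: {5,6} 1
  3 to go: {4,5,6} 1
  4 to go: {3,4,5,6} 1
  5 to go: {1,3,4,5,6} 1  {2,3,4,5,6} 1
  if 0:i drops first: 2 orders
  if 1:l drops first: 1 orders
heap linearizations: 3

3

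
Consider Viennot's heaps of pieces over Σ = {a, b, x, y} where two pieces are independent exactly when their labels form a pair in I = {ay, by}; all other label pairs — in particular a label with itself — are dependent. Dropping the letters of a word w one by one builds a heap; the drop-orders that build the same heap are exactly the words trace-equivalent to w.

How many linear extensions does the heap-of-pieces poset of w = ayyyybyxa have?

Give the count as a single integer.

21

drop 0:a onto floor
drop 1:y onto floor
drop 2:y onto {1:y}
drop 3:y onto {2:y}
drop 4:y onto {3:y}
drop 5:b onto {0:a}
drop 6:y onto {4:y}
drop 7:x onto {5:b, 6:y}
drop 8:a onto {7:x}
ground layer = {0:a, 1:y}
drop-orders for the pieces not yet dropped (sum over which currently-grounded one goes next):
  1 to go: {8} 1
  2 to go: {7,8} 1
  3 to go: {5,7,8} 1  {6,7,8} 1
  4 to go: {0,5,7,8} 1  {4,6,7,8} 1  {5,6,7,8} 2
  5 to go: {0,5,6,7,8} 3  {3,4,6,7,8} 1  {4,5,6,7,8} 3
  6 to go: {0,4,5,6,7,8} 6  {2,3,4,6,7,8} 1  {3,4,5,6,7,8} 4
  7 to go: {0,3,4,5,6,7,8} 10  {1,2,3,4,6,7,8} 1  {2,3,4,5,6,7,8} 5
  if 0:a drops first: 6 orders
  if 1:y drops first: 15 orders
heap linearizations: 21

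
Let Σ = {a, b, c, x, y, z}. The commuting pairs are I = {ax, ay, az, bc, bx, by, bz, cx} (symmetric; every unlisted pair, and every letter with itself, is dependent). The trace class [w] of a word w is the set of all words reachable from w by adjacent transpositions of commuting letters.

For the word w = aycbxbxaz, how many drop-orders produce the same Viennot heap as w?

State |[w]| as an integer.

#0=a has no predecessor
#1=y has no predecessor
#2=c depends on [0:a, 1:y]
#3=b depends on [0:a]
#4=x depends on [1:y]
#5=b depends on [3:b]
#6=x depends on [4:x]
#7=a depends on [2:c, 5:b]
#8=z depends on [2:c, 6:x]
sources: [0:a, 1:y]
N(rest) = Σ N(rest − s) over sources s of rest; N(one piece) = 1:
  size 1 → [7]=1  [8]=1
  size 2 → [5,7]=1  [6,8]=1  [7,8]=2
  size 3 → [2,7,8]=2  [3,5,7]=1  [4,6,8]=1  [5,7,8]=3  [6,7,8]=3
  size 4 → [2,5,7,8]=5  [2,6,7,8]=5  [3,5,7,8]=4  [4,6,7,8]=4  [5,6,7,8]=6
  size 5 → [2,3,5,7,8]=9  [2,4,6,7,8]=9  [2,5,6,7,8]=16  [3,5,6,7,8]=10  [4,5,6,7,8]=10
  size 6 → [0,2,3,5,7,8]=9  [1,2,4,6,7,8]=9  [2,3,5,6,7,8]=35  [2,4,5,6,7,8]=35  [3,4,5,6,7,8]=20
  size 7 → [0,2,3,5,6,7,8]=44  [1,2,4,5,6,7,8]=44  [2,3,4,5,6,7,8]=90
  first=0(a) contributes 134
  first=1(y) contributes 134
|[w]| = 268

268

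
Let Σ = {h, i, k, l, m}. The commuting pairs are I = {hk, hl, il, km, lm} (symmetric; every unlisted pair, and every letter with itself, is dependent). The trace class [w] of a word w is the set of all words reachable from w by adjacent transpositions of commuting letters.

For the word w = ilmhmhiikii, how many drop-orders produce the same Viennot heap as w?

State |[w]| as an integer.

8

drop 0:i onto floor
drop 1:l onto floor
drop 2:m onto {0:i}
drop 3:h onto {2:m}
drop 4:m onto {3:h}
drop 5:h onto {4:m}
drop 6:i onto {5:h}
drop 7:i onto {6:i}
drop 8:k onto {1:l, 7:i}
drop 9:i onto {8:k}
drop 10:i onto {9:i}
ground layer = {0:i, 1:l}
drop-orders for the pieces not yet dropped (sum over which currently-grounded one goes next):
  1 to go: {10} 1
  2 to go: {9,10} 1
  3 to go: {8,9,10} 1
  4 to go: {1,8,9,10} 1  {7,8,9,10} 1
  5 to go: {1,7,8,9,10} 2  {6,7,8,9,10} 1
  6 to go: {1,6,7,8,9,10} 3  {5,6,7,8,9,10} 1
  7 to go: {1,5,6,7,8,9,10} 4  {4,5,6,7,8,9,10} 1
  8 to go: {1,4,5,6,7,8,9,10} 5  {3,4,5,6,7,8,9,10} 1
  9 to go: {1,3,4,5,6,7,8,9,10} 6  {2,3,4,5,6,7,8,9,10} 1
  if 0:i drops first: 7 orders
  if 1:l drops first: 1 orders
heap linearizations: 8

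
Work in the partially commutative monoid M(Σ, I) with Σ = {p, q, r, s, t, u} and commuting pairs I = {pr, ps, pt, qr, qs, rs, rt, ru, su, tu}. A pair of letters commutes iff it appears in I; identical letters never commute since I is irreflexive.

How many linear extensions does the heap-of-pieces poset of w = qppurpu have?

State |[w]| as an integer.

0(q) covers ∅
1(p) covers 0:q
2(p) covers 1:p
3(u) covers 2:p
4(r) covers ∅
5(p) covers 3:u
6(u) covers 5:p
floor of heap: 0:q, 4:r
completions by unplaced set U, small U first (add the entries for U minus each lowest piece of U):
  |U|=1: {4}:1  {6}:1
  |U|=2: {4,6}:2  {5,6}:1
  |U|=3: {3,5,6}:1  {4,5,6}:3
  |U|=4: {2,3,5,6}:1  {3,4,5,6}:4
  |U|=5: {1,2,3,5,6}:1  {2,3,4,5,6}:5
  start at 0(q): 6
  start at 4(r): 1
sum over floor = 7

7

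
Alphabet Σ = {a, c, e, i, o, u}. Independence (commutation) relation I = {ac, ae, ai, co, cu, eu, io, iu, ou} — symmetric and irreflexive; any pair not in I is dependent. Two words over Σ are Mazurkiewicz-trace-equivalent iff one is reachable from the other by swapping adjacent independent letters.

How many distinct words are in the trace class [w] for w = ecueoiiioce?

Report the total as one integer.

0(e) covers ∅
1(c) covers 0:e
2(u) covers ∅
3(e) covers 1:c
4(o) covers 3:e
5(i) covers 3:e
6(i) covers 5:i
7(i) covers 6:i
8(o) covers 4:o
9(c) covers 7:i
10(e) covers 8:o, 9:c
floor of heap: 0:e, 2:u
completions by unplaced set U, small U first (add the entries for U minus each lowest piece of U):
  |U|=1: {2}:1  {10}:1
  |U|=2: {2,10}:2  {8,10}:1  {9,10}:1
  |U|=3: {2,8,10}:3  {2,9,10}:3  {4,8,10}:1  {7,9,10}:1  {8,9,10}:2
  |U|=4: {2,4,8,10}:4  {2,7,9,10}:4  {2,8,9,10}:8  {4,8,9,10}:3  {6,7,9,10}:1  {7,8,9,10}:3
  |U|=5: {2,4,8,9,10}:15  {2,6,7,9,10}:5  {2,7,8,9,10}:15  {4,7,8,9,10}:6  {5,6,7,9,10}:1  {6,7,8,9,10}:4
  |U|=6: {2,4,7,8,9,10}:36  {2,5,6,7,9,10}:6  {2,6,7,8,9,10}:24  {4,6,7,8,9,10}:10  {5,6,7,8,9,10}:5
  |U|=7: {2,4,6,7,8,9,10}:70  {2,5,6,7,8,9,10}:35  {4,5,6,7,8,9,10}:15
  |U|=8: {2,4,5,6,7,8,9,10}:120  {3,4,5,6,7,8,9,10}:15
  |U|=9: {1,3,4,5,6,7,8,9,10}:15  {2,3,4,5,6,7,8,9,10}:135
  start at 0(e): 150
  start at 2(u): 15
sum over floor = 165

165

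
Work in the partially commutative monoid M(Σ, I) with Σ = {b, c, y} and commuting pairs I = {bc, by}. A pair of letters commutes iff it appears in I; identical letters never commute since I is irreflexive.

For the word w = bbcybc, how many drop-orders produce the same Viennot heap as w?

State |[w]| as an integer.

20

drop 0:b onto floor
drop 1:b onto {0:b}
drop 2:c onto floor
drop 3:y onto {2:c}
drop 4:b onto {1:b}
drop 5:c onto {3:y}
ground layer = {0:b, 2:c}
drop-orders for the pieces not yet dropped (sum over which currently-grounded one goes next):
  1 to go: {4} 1  {5} 1
  2 to go: {1,4} 1  {3,5} 1  {4,5} 2
  3 to go: {0,1,4} 1  {1,4,5} 3  {2,3,5} 1  {3,4,5} 3
  4 to go: {0,1,4,5} 4  {1,3,4,5} 6  {2,3,4,5} 4
  if 0:b drops first: 10 orders
  if 2:c drops first: 10 orders
heap linearizations: 20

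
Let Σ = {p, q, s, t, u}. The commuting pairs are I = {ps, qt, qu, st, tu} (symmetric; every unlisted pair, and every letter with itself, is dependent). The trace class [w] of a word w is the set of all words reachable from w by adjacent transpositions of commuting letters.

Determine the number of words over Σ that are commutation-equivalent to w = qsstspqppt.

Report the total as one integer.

14

piece 0:q — minimal
piece 1:s rests on {0:q}
piece 2:s rests on {1:s}
piece 3:t — minimal
piece 4:s rests on {2:s}
piece 5:p rests on {0:q, 3:t}
piece 6:q rests on {4:s, 5:p}
piece 7:p rests on {6:q}
piece 8:p rests on {7:p}
piece 9:t rests on {8:p}
minimal pieces: {0:q, 3:t}
ways to finish when only these pieces remain (= sum over removing one remaining piece with nothing left below it):
  1 left: {9}→1
  2 left: {8,9}→1
  3 left: {7,8,9}→1
  4 left: {6,7,8,9}→1
  5 left: {4,6,7,8,9}→1  {5,6,7,8,9}→1
  6 left: {2,4,6,7,8,9}→1  {3,5,6,7,8,9}→1  {4,5,6,7,8,9}→2
  7 left: {1,2,4,6,7,8,9}→1  {2,4,5,6,7,8,9}→3  {3,4,5,6,7,8,9}→3
  8 left: {1,2,4,5,6,7,8,9}→4  {2,3,4,5,6,7,8,9}→6
  placing 0:q first → 10 extensions
  placing 3:t first → 4 extensions
total linear extensions = 14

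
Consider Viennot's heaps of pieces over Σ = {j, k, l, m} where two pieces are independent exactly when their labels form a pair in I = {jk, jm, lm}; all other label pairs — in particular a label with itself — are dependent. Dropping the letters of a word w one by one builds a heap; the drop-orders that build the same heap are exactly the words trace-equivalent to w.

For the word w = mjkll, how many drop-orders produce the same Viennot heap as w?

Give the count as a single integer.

3

piece 0:m — minimal
piece 1:j — minimal
piece 2:k rests on {0:m}
piece 3:l rests on {1:j, 2:k}
piece 4:l rests on {3:l}
minimal pieces: {0:m, 1:j}
ways to finish when only these pieces remain (= sum over removing one remaining piece with nothing left below it):
  1 left: {4}→1
  2 left: {3,4}→1
  3 left: {1,3,4}→1  {2,3,4}→1
  placing 0:m first → 2 extensions
  placing 1:j first → 1 extensions
total linear extensions = 3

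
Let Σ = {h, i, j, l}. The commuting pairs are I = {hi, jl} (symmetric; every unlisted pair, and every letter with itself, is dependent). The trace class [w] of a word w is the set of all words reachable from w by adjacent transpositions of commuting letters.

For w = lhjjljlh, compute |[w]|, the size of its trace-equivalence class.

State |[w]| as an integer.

#0=l has no predecessor
#1=h depends on [0:l]
#2=j depends on [1:h]
#3=j depends on [2:j]
#4=l depends on [1:h]
#5=j depends on [3:j]
#6=l depends on [4:l]
#7=h depends on [5:j, 6:l]
sources: [0:l]
N(rest) = Σ N(rest − s) over sources s of rest; N(one piece) = 1:
  size 1 → [7]=1
  size 2 → [5,7]=1  [6,7]=1
  size 3 → [3,5,7]=1  [4,6,7]=1  [5,6,7]=2
  size 4 → [2,3,5,7]=1  [3,5,6,7]=3  [4,5,6,7]=3
  size 5 → [2,3,5,6,7]=4  [3,4,5,6,7]=6
  size 6 → [2,3,4,5,6,7]=10
  first=0(l) contributes 10

10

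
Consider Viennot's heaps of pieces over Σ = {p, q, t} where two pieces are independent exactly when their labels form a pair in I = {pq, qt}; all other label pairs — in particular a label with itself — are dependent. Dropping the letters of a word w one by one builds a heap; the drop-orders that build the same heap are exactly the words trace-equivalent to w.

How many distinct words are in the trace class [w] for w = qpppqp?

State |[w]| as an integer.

15

#0=q has no predecessor
#1=p has no predecessor
#2=p depends on [1:p]
#3=p depends on [2:p]
#4=q depends on [0:q]
#5=p depends on [3:p]
sources: [0:q, 1:p]
N(rest) = Σ N(rest − s) over sources s of rest; N(one piece) = 1:
  size 1 → [4]=1  [5]=1
  size 2 → [0,4]=1  [3,5]=1  [4,5]=2
  size 3 → [0,4,5]=3  [2,3,5]=1  [3,4,5]=3
  size 4 → [0,3,4,5]=6  [1,2,3,5]=1  [2,3,4,5]=4
  first=0(q) contributes 5
  first=1(p) contributes 10
|[w]| = 15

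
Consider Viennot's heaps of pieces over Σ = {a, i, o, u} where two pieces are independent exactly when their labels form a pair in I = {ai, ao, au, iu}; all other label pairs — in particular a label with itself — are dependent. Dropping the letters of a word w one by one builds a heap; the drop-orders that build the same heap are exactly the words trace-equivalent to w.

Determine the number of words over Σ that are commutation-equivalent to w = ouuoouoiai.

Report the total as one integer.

10

drop 0:o onto floor
drop 1:u onto {0:o}
drop 2:u onto {1:u}
drop 3:o onto {2:u}
drop 4:o onto {3:o}
drop 5:u onto {4:o}
drop 6:o onto {5:u}
drop 7:i onto {6:o}
drop 8:a onto floor
drop 9:i onto {7:i}
ground layer = {0:o, 8:a}
drop-orders for the pieces not yet dropped (sum over which currently-grounded one goes next):
  1 to go: {8} 1  {9} 1
  2 to go: {7,9} 1  {8,9} 2
  3 to go: {6,7,9} 1  {7,8,9} 3
  4 to go: {5,6,7,9} 1  {6,7,8,9} 4
  5 to go: {4,5,6,7,9} 1  {5,6,7,8,9} 5
  6 to go: {3,4,5,6,7,9} 1  {4,5,6,7,8,9} 6
  7 to go: {2,3,4,5,6,7,9} 1  {3,4,5,6,7,8,9} 7
  8 to go: {1,2,3,4,5,6,7,9} 1  {2,3,4,5,6,7,8,9} 8
  if 0:o drops first: 9 orders
  if 8:a drops first: 1 orders
heap linearizations: 10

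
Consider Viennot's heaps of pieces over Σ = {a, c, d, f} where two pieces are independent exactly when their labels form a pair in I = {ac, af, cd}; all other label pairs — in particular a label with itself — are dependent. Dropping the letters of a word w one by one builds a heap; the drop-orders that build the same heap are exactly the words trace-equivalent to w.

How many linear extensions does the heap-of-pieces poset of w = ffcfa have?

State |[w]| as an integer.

piece 0:f — minimal
piece 1:f rests on {0:f}
piece 2:c rests on {1:f}
piece 3:f rests on {2:c}
piece 4:a — minimal
minimal pieces: {0:f, 4:a}
ways to finish when only these pieces remain (= sum over removing one remaining piece with nothing left below it):
  1 left: {3}→1  {4}→1
  2 left: {2,3}→1  {3,4}→2
  3 left: {1,2,3}→1  {2,3,4}→3
  placing 0:f first → 4 extensions
  placing 4:a first → 1 extensions
total linear extensions = 5

5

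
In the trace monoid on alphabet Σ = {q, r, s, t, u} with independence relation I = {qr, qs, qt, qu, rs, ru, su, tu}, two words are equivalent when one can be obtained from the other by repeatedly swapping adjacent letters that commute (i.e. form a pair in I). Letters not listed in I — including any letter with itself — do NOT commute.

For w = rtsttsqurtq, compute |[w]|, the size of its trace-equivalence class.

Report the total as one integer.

piece 0:r — minimal
piece 1:t rests on {0:r}
piece 2:s rests on {1:t}
piece 3:t rests on {2:s}
piece 4:t rests on {3:t}
piece 5:s rests on {4:t}
piece 6:q — minimal
piece 7:u — minimal
piece 8:r rests on {4:t}
piece 9:t rests on {5:s, 8:r}
piece 10:q rests on {6:q}
minimal pieces: {0:r, 6:q, 7:u}
ways to finish when only these pieces remain (= sum over removing one remaining piece with nothing left below it):
  1 left: {7}→1  {9}→1  {10}→1
  2 left: {5,9}→1  {6,10}→1  {7,9}→2  {7,10}→2  {8,9}→1  {9,10}→2
  3 left: {5,7,9}→3  {5,8,9}→2  {5,9,10}→3  {6,7,10}→3  {6,9,10}→3  {7,8,9}→3  {7,9,10}→6  {8,9,10}→3
  4 left: {4,5,8,9}→2  {5,6,9,10}→6  {5,7,8,9}→8  {5,7,9,10}→12  {5,8,9,10}→8  {6,7,9,10}→12  {6,8,9,10}→6  {7,8,9,10}→12
  5 left: {3,4,5,8,9}→2  {4,5,7,8,9}→10  {4,5,8,9,10}→10  {5,6,7,9,10}→30  {5,6,8,9,10}→20  {5,7,8,9,10}→40  {6,7,8,9,10}→30
  6 left: {2,3,4,5,8,9}→2  {3,4,5,7,8,9}→12  {3,4,5,8,9,10}→12  {4,5,6,8,9,10}→30  {4,5,7,8,9,10}→60  {5,6,7,8,9,10}→120
  7 left: {1,2,3,4,5,8,9}→2  {2,3,4,5,7,8,9}→14  {2,3,4,5,8,9,10}→14  {3,4,5,6,8,9,10}→42  {3,4,5,7,8,9,10}→84  {4,5,6,7,8,9,10}→210
  8 left: {0,1,2,3,4,5,8,9}→2  {1,2,3,4,5,7,8,9}→16  {1,2,3,4,5,8,9,10}→16  {2,3,4,5,6,8,9,10}→56  {2,3,4,5,7,8,9,10}→112  {3,4,5,6,7,8,9,10}→336
  9 left: {0,1,2,3,4,5,7,8,9}→18  {0,1,2,3,4,5,8,9,10}→18  {1,2,3,4,5,6,8,9,10}→72  {1,2,3,4,5,7,8,9,10}→144  {2,3,4,5,6,7,8,9,10}→504
  placing 0:r first → 720 extensions
  placing 6:q first → 180 extensions
  placing 7:u first → 90 extensions
total linear extensions = 990

990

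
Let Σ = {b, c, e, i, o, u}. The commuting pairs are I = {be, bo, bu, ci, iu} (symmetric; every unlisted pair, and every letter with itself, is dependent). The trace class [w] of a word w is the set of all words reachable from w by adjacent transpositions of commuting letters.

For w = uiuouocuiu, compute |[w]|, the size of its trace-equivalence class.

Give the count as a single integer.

12

0(u) covers ∅
1(i) covers ∅
2(u) covers 0:u
3(o) covers 1:i, 2:u
4(u) covers 3:o
5(o) covers 4:u
6(c) covers 5:o
7(u) covers 6:c
8(i) covers 5:o
9(u) covers 7:u
floor of heap: 0:u, 1:i
completions by unplaced set U, small U first (add the entries for U minus each lowest piece of U):
  |U|=1: {8}:1  {9}:1
  |U|=2: {7,9}:1  {8,9}:2
  |U|=3: {6,7,9}:1  {7,8,9}:3
  |U|=4: {6,7,8,9}:4
  |U|=5: {5,6,7,8,9}:4
  |U|=6: {4,5,6,7,8,9}:4
  |U|=7: {3,4,5,6,7,8,9}:4
  |U|=8: {1,3,4,5,6,7,8,9}:4  {2,3,4,5,6,7,8,9}:4
  start at 0(u): 8
  start at 1(i): 4
sum over floor = 12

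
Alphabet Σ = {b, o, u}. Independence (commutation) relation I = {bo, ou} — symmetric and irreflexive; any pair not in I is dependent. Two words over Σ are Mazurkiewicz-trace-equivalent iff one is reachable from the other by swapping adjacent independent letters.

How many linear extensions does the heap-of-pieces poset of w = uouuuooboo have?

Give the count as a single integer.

252

0(u) covers ∅
1(o) covers ∅
2(u) covers 0:u
3(u) covers 2:u
4(u) covers 3:u
5(o) covers 1:o
6(o) covers 5:o
7(b) covers 4:u
8(o) covers 6:o
9(o) covers 8:o
floor of heap: 0:u, 1:o
completions by unplaced set U, small U first (add the entries for U minus each lowest piece of U):
  |U|=1: {7}:1  {9}:1
  |U|=2: {4,7}:1  {7,9}:2  {8,9}:1
  |U|=3: {3,4,7}:1  {4,7,9}:3  {6,8,9}:1  {7,8,9}:3
  |U|=4: {2,3,4,7}:1  {3,4,7,9}:4  {4,7,8,9}:6  {5,6,8,9}:1  {6,7,8,9}:4
  |U|=5: {0,2,3,4,7}:1  {1,5,6,8,9}:1  {2,3,4,7,9}:5  {3,4,7,8,9}:10  {4,6,7,8,9}:10  {5,6,7,8,9}:5
  |U|=6: {0,2,3,4,7,9}:6  {1,5,6,7,8,9}:6  {2,3,4,7,8,9}:15  {3,4,6,7,8,9}:20  {4,5,6,7,8,9}:15
  |U|=7: {0,2,3,4,7,8,9}:21  {1,4,5,6,7,8,9}:21  {2,3,4,6,7,8,9}:35  {3,4,5,6,7,8,9}:35
  |U|=8: {0,2,3,4,6,7,8,9}:56  {1,3,4,5,6,7,8,9}:56  {2,3,4,5,6,7,8,9}:70
  start at 0(u): 126
  start at 1(o): 126
sum over floor = 252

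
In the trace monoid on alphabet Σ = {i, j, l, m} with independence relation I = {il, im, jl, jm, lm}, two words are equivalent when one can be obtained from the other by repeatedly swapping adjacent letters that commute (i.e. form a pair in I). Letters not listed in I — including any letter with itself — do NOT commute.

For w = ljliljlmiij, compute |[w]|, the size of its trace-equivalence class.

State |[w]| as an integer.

2310

piece 0:l — minimal
piece 1:j — minimal
piece 2:l rests on {0:l}
piece 3:i rests on {1:j}
piece 4:l rests on {2:l}
piece 5:j rests on {3:i}
piece 6:l rests on {4:l}
piece 7:m — minimal
piece 8:i rests on {5:j}
piece 9:i rests on {8:i}
piece 10:j rests on {9:i}
minimal pieces: {0:l, 1:j, 7:m}
ways to finish when only these pieces remain (= sum over removing one remaining piece with nothing left below it):
  1 left: {6}→1  {7}→1  {10}→1
  2 left: {4,6}→1  {6,7}→2  {6,10}→2  {7,10}→2  {9,10}→1
  3 left: {2,4,6}→1  {4,6,7}→3  {4,6,10}→3  {6,7,10}→6  {6,9,10}→3  {7,9,10}→3  {8,9,10}→1
  4 left: {0,2,4,6}→1  {2,4,6,7}→4  {2,4,6,10}→4  {4,6,7,10}→12  {4,6,9,10}→6  {5,8,9,10}→1  {6,7,9,10}→12  {6,8,9,10}→4  {7,8,9,10}→4
  5 left: {0,2,4,6,7}→5  {0,2,4,6,10}→5  {2,4,6,7,10}→20  {2,4,6,9,10}→10  {3,5,8,9,10}→1  {4,6,7,9,10}→30  {4,6,8,9,10}→10  {5,6,8,9,10}→5  {5,7,8,9,10}→5  {6,7,8,9,10}→20
  6 left: {0,2,4,6,7,10}→30  {0,2,4,6,9,10}→15  {1,3,5,8,9,10}→1  {2,4,6,7,9,10}→60  {2,4,6,8,9,10}→20  {3,5,6,8,9,10}→6  {3,5,7,8,9,10}→6  {4,5,6,8,9,10}→15  {4,6,7,8,9,10}→60  {5,6,7,8,9,10}→30
  7 left: {0,2,4,6,7,9,10}→105  {0,2,4,6,8,9,10}→35  {1,3,5,6,8,9,10}→7  {1,3,5,7,8,9,10}→7  {2,4,5,6,8,9,10}→35  {2,4,6,7,8,9,10}→140  {3,4,5,6,8,9,10}→21  {3,5,6,7,8,9,10}→42  {4,5,6,7,8,9,10}→105
  8 left: {0,2,4,5,6,8,9,10}→70  {0,2,4,6,7,8,9,10}→280  {1,3,4,5,6,8,9,10}→28  {1,3,5,6,7,8,9,10}→56  {2,3,4,5,6,8,9,10}→56  {2,4,5,6,7,8,9,10}→280  {3,4,5,6,7,8,9,10}→168
  9 left: {0,2,3,4,5,6,8,9,10}→126  {0,2,4,5,6,7,8,9,10}→630  {1,2,3,4,5,6,8,9,10}→84  {1,3,4,5,6,7,8,9,10}→252  {2,3,4,5,6,7,8,9,10}→504
  placing 0:l first → 840 extensions
  placing 1:j first → 1260 extensions
  placing 7:m first → 210 extensions
total linear extensions = 2310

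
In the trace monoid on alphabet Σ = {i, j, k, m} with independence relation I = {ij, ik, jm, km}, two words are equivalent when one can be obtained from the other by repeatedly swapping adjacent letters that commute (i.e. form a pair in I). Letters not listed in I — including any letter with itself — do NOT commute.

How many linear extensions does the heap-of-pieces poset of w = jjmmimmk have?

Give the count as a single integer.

56

#0=j has no predecessor
#1=j depends on [0:j]
#2=m has no predecessor
#3=m depends on [2:m]
#4=i depends on [3:m]
#5=m depends on [4:i]
#6=m depends on [5:m]
#7=k depends on [1:j]
sources: [0:j, 2:m]
N(rest) = Σ N(rest − s) over sources s of rest; N(one piece) = 1:
  size 1 → [6]=1  [7]=1
  size 2 → [1,7]=1  [5,6]=1  [6,7]=2
  size 3 → [0,1,7]=1  [1,6,7]=3  [4,5,6]=1  [5,6,7]=3
  size 4 → [0,1,6,7]=4  [1,5,6,7]=6  [3,4,5,6]=1  [4,5,6,7]=4
  size 5 → [0,1,5,6,7]=10  [1,4,5,6,7]=10  [2,3,4,5,6]=1  [3,4,5,6,7]=5
  size 6 → [0,1,4,5,6,7]=20  [1,3,4,5,6,7]=15  [2,3,4,5,6,7]=6
  first=0(j) contributes 21
  first=2(m) contributes 35
|[w]| = 56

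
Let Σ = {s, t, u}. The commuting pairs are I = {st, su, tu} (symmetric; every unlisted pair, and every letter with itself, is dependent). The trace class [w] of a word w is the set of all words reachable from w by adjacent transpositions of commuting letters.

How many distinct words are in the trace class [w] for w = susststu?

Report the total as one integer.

420

#0=s has no predecessor
#1=u has no predecessor
#2=s depends on [0:s]
#3=s depends on [2:s]
#4=t has no predecessor
#5=s depends on [3:s]
#6=t depends on [4:t]
#7=u depends on [1:u]
sources: [0:s, 1:u, 4:t]
N(rest) = Σ N(rest − s) over sources s of rest; N(one piece) = 1:
  size 1 → [5]=1  [6]=1  [7]=1
  size 2 → [1,7]=1  [3,5]=1  [4,6]=1  [5,6]=2  [5,7]=2  [6,7]=2
  size 3 → [1,5,7]=3  [1,6,7]=3  [2,3,5]=1  [3,5,6]=3  [3,5,7]=3  [4,5,6]=3  [4,6,7]=3  [5,6,7]=6
  size 4 → [0,2,3,5]=1  [1,3,5,7]=6  [1,4,6,7]=6  [1,5,6,7]=12  [2,3,5,6]=4  [2,3,5,7]=4  [3,4,5,6]=6  [3,5,6,7]=12  [4,5,6,7]=12
  size 5 → [0,2,3,5,6]=5  [0,2,3,5,7]=5  [1,2,3,5,7]=10  [1,3,5,6,7]=30  [1,4,5,6,7]=30  [2,3,4,5,6]=10  [2,3,5,6,7]=20  [3,4,5,6,7]=30
  size 6 → [0,1,2,3,5,7]=15  [0,2,3,4,5,6]=15  [0,2,3,5,6,7]=30  [1,2,3,5,6,7]=60  [1,3,4,5,6,7]=90  [2,3,4,5,6,7]=60
  first=0(s) contributes 210
  first=1(u) contributes 105
  first=4(t) contributes 105
|[w]| = 420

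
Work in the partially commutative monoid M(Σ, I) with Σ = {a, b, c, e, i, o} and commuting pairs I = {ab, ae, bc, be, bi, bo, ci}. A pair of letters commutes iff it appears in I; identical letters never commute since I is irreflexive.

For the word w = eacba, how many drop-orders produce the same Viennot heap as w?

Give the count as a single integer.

10

#0=e has no predecessor
#1=a has no predecessor
#2=c depends on [0:e, 1:a]
#3=b has no predecessor
#4=a depends on [2:c]
sources: [0:e, 1:a, 3:b]
N(rest) = Σ N(rest − s) over sources s of rest; N(one piece) = 1:
  size 1 → [3]=1  [4]=1
  size 2 → [2,4]=1  [3,4]=2
  size 3 → [0,2,4]=1  [1,2,4]=1  [2,3,4]=3
  first=0(e) contributes 4
  first=1(a) contributes 4
  first=3(b) contributes 2
|[w]| = 10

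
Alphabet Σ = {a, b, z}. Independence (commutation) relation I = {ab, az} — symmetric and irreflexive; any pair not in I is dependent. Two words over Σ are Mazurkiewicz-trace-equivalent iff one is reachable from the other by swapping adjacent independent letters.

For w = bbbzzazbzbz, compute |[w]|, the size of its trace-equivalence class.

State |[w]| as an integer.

11

drop 0:b onto floor
drop 1:b onto {0:b}
drop 2:b onto {1:b}
drop 3:z onto {2:b}
drop 4:z onto {3:z}
drop 5:a onto floor
drop 6:z onto {4:z}
drop 7:b onto {6:z}
drop 8:z onto {7:b}
drop 9:b onto {8:z}
drop 10:z onto {9:b}
ground layer = {0:b, 5:a}
drop-orders for the pieces not yet dropped (sum over which currently-grounded one goes next):
  1 to go: {5} 1  {10} 1
  2 to go: {5,10} 2  {9,10} 1
  3 to go: {5,9,10} 3  {8,9,10} 1
  4 to go: {5,8,9,10} 4  {7,8,9,10} 1
  5 to go: {5,7,8,9,10} 5  {6,7,8,9,10} 1
  6 to go: {4,6,7,8,9,10} 1  {5,6,7,8,9,10} 6
  7 to go: {3,4,6,7,8,9,10} 1  {4,5,6,7,8,9,10} 7
  8 to go: {2,3,4,6,7,8,9,10} 1  {3,4,5,6,7,8,9,10} 8
  9 to go: {1,2,3,4,6,7,8,9,10} 1  {2,3,4,5,6,7,8,9,10} 9
  if 0:b drops first: 10 orders
  if 5:a drops first: 1 orders
heap linearizations: 11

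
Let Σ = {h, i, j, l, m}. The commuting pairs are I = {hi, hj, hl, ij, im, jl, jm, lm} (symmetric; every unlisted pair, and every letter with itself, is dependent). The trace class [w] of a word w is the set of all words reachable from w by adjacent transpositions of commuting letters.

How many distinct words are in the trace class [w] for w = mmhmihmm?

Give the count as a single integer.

drop 0:m onto floor
drop 1:m onto {0:m}
drop 2:h onto {1:m}
drop 3:m onto {2:h}
drop 4:i onto floor
drop 5:h onto {3:m}
drop 6:m onto {5:h}
drop 7:m onto {6:m}
ground layer = {0:m, 4:i}
drop-orders for the pieces not yet dropped (sum over which currently-grounded one goes next):
  1 to go: {4} 1  {7} 1
  2 to go: {4,7} 2  {6,7} 1
  3 to go: {4,6,7} 3  {5,6,7} 1
  4 to go: {3,5,6,7} 1  {4,5,6,7} 4
  5 to go: {2,3,5,6,7} 1  {3,4,5,6,7} 5
  6 to go: {1,2,3,5,6,7} 1  {2,3,4,5,6,7} 6
  if 0:m drops first: 7 orders
  if 4:i drops first: 1 orders
heap linearizations: 8

8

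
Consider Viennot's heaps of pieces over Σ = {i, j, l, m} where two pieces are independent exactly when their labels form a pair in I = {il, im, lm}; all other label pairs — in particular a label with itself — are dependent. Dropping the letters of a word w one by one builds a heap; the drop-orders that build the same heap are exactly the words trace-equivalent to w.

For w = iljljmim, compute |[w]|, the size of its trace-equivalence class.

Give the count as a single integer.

drop 0:i onto floor
drop 1:l onto floor
drop 2:j onto {0:i, 1:l}
drop 3:l onto {2:j}
drop 4:j onto {3:l}
drop 5:m onto {4:j}
drop 6:i onto {4:j}
drop 7:m onto {5:m}
ground layer = {0:i, 1:l}
drop-orders for the pieces not yet dropped (sum over which currently-grounded one goes next):
  1 to go: {6} 1  {7} 1
  2 to go: {5,7} 1  {6,7} 2
  3 to go: {5,6,7} 3
  4 to go: {4,5,6,7} 3
  5 to go: {3,4,5,6,7} 3
  6 to go: {2,3,4,5,6,7} 3
  if 0:i drops first: 3 orders
  if 1:l drops first: 3 orders
heap linearizations: 6

6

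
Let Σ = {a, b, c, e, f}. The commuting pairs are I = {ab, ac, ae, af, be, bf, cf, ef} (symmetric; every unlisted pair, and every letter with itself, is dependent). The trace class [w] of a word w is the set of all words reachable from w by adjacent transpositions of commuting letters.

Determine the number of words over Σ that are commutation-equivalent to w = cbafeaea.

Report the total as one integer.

0(c) covers ∅
1(b) covers 0:c
2(a) covers ∅
3(f) covers ∅
4(e) covers 0:c
5(a) covers 2:a
6(e) covers 4:e
7(a) covers 5:a
floor of heap: 0:c, 2:a, 3:f
completions by unplaced set U, small U first (add the entries for U minus each lowest piece of U):
  |U|=1: {1}:1  {3}:1  {6}:1  {7}:1
  |U|=2: {1,3}:2  {1,6}:2  {1,7}:2  {3,6}:2  {3,7}:2  {4,6}:1  {5,7}:1  {6,7}:2
  |U|=3: {1,3,6}:6  {1,3,7}:6  {1,4,6}:3  {1,5,7}:3  {1,6,7}:6  {2,5,7}:1  {3,4,6}:3  {3,5,7}:3  {3,6,7}:6  {4,6,7}:3  {5,6,7}:3
  |U|=4: {0,1,4,6}:3  {1,2,5,7}:4  {1,3,4,6}:12  {1,3,5,7}:12  {1,3,6,7}:24  {1,4,6,7}:12  {1,5,6,7}:12  {2,3,5,7}:4  {2,5,6,7}:4  {3,4,6,7}:12  {3,5,6,7}:12  {4,5,6,7}:6
  |U|=5: {0,1,3,4,6}:15  {0,1,4,6,7}:15  {1,2,3,5,7}:20  {1,2,5,6,7}:20  {1,3,4,6,7}:60  {1,3,5,6,7}:60  {1,4,5,6,7}:30  {2,3,5,6,7}:20  {2,4,5,6,7}:10  {3,4,5,6,7}:30
  |U|=6: {0,1,3,4,6,7}:90  {0,1,4,5,6,7}:45  {1,2,3,5,6,7}:120  {1,2,4,5,6,7}:60  {1,3,4,5,6,7}:180  {2,3,4,5,6,7}:60
  start at 0(c): 420
  start at 2(a): 315
  start at 3(f): 105
sum over floor = 840

840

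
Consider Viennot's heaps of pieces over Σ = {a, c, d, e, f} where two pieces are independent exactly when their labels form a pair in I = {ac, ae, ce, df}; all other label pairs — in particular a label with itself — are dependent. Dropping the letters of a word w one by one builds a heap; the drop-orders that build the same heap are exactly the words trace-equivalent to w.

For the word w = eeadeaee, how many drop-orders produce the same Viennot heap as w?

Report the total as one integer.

12

0(e) covers ∅
1(e) covers 0:e
2(a) covers ∅
3(d) covers 1:e, 2:a
4(e) covers 3:d
5(a) covers 3:d
6(e) covers 4:e
7(e) covers 6:e
floor of heap: 0:e, 2:a
completions by unplaced set U, small U first (add the entries for U minus each lowest piece of U):
  |U|=1: {5}:1  {7}:1
  |U|=2: {5,7}:2  {6,7}:1
  |U|=3: {4,6,7}:1  {5,6,7}:3
  |U|=4: {4,5,6,7}:4
  |U|=5: {3,4,5,6,7}:4
  |U|=6: {1,3,4,5,6,7}:4  {2,3,4,5,6,7}:4
  start at 0(e): 8
  start at 2(a): 4
sum over floor = 12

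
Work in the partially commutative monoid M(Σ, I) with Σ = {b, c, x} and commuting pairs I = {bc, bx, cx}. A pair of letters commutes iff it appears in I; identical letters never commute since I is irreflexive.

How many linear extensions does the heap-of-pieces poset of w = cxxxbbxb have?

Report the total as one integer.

drop 0:c onto floor
drop 1:x onto floor
drop 2:x onto {1:x}
drop 3:x onto {2:x}
drop 4:b onto floor
drop 5:b onto {4:b}
drop 6:x onto {3:x}
drop 7:b onto {5:b}
ground layer = {0:c, 1:x, 4:b}
drop-orders for the pieces not yet dropped (sum over which currently-grounded one goes next):
  1 to go: {0} 1  {6} 1  {7} 1
  2 to go: {0,6} 2  {0,7} 2  {3,6} 1  {5,7} 1  {6,7} 2
  3 to go: {0,3,6} 3  {0,5,7} 3  {0,6,7} 6  {2,3,6} 1  {3,6,7} 3  {4,5,7} 1  {5,6,7} 3
  4 to go: {0,2,3,6} 4  {0,3,6,7} 12  {0,4,5,7} 4  {0,5,6,7} 12  {1,2,3,6} 1  {2,3,6,7} 4  {3,5,6,7} 6  {4,5,6,7} 4
  5 to go: {0,1,2,3,6} 5  {0,2,3,6,7} 20  {0,3,5,6,7} 30  {0,4,5,6,7} 20  {1,2,3,6,7} 5  {2,3,5,6,7} 10  {3,4,5,6,7} 10
  6 to go: {0,1,2,3,6,7} 30  {0,2,3,5,6,7} 60  {0,3,4,5,6,7} 60  {1,2,3,5,6,7} 15  {2,3,4,5,6,7} 20
  if 0:c drops first: 35 orders
  if 1:x drops first: 140 orders
  if 4:b drops first: 105 orders
heap linearizations: 280

280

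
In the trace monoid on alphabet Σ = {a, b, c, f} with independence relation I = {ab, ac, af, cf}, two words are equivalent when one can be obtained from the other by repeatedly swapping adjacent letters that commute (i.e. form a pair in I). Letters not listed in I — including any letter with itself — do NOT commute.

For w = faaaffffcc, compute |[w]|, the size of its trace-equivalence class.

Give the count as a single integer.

2520

0(f) covers ∅
1(a) covers ∅
2(a) covers 1:a
3(a) covers 2:a
4(f) covers 0:f
5(f) covers 4:f
6(f) covers 5:f
7(f) covers 6:f
8(c) covers ∅
9(c) covers 8:c
floor of heap: 0:f, 1:a, 8:c
completions by unplaced set U, small U first (add the entries for U minus each lowest piece of U):
  |U|=1: {3}:1  {7}:1  {9}:1
  |U|=2: {2,3}:1  {3,7}:2  {3,9}:2  {6,7}:1  {7,9}:2  {8,9}:1
  |U|=3: {1,2,3}:1  {2,3,7}:3  {2,3,9}:3  {3,6,7}:3  {3,7,9}:6  {3,8,9}:3  {5,6,7}:1  {6,7,9}:3  {7,8,9}:3
  |U|=4: {1,2,3,7}:4  {1,2,3,9}:4  {2,3,6,7}:6  {2,3,7,9}:12  {2,3,8,9}:6  {3,5,6,7}:4  {3,6,7,9}:12  {3,7,8,9}:12  {4,5,6,7}:1  {5,6,7,9}:4  {6,7,8,9}:6
  |U|=5: {0,4,5,6,7}:1  {1,2,3,6,7}:10  {1,2,3,7,9}:20  {1,2,3,8,9}:10  {2,3,5,6,7}:10  {2,3,6,7,9}:30  {2,3,7,8,9}:30  {3,4,5,6,7}:5  {3,5,6,7,9}:20  {3,6,7,8,9}:30  {4,5,6,7,9}:5  {5,6,7,8,9}:10
  |U|=6: {0,3,4,5,6,7}:6  {0,4,5,6,7,9}:6  {1,2,3,5,6,7}:20  {1,2,3,6,7,9}:60  {1,2,3,7,8,9}:60  {2,3,4,5,6,7}:15  {2,3,5,6,7,9}:60  {2,3,6,7,8,9}:90  {3,4,5,6,7,9}:30  {3,5,6,7,8,9}:60  {4,5,6,7,8,9}:15
  |U|=7: {0,2,3,4,5,6,7}:21  {0,3,4,5,6,7,9}:42  {0,4,5,6,7,8,9}:21  {1,2,3,4,5,6,7}:35  {1,2,3,5,6,7,9}:140  {1,2,3,6,7,8,9}:210  {2,3,4,5,6,7,9}:105  {2,3,5,6,7,8,9}:210  {3,4,5,6,7,8,9}:105
  |U|=8: {0,1,2,3,4,5,6,7}:56  {0,2,3,4,5,6,7,9}:168  {0,3,4,5,6,7,8,9}:168  {1,2,3,4,5,6,7,9}:280  {1,2,3,5,6,7,8,9}:560  {2,3,4,5,6,7,8,9}:420
  start at 0(f): 1260
  start at 1(a): 756
  start at 8(c): 504
sum over floor = 2520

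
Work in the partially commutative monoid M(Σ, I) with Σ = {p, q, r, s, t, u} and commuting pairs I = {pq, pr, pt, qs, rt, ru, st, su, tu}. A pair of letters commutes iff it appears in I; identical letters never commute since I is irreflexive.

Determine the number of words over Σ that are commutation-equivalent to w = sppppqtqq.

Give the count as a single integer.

126

#0=s has no predecessor
#1=p depends on [0:s]
#2=p depends on [1:p]
#3=p depends on [2:p]
#4=p depends on [3:p]
#5=q has no predecessor
#6=t depends on [5:q]
#7=q depends on [6:t]
#8=q depends on [7:q]
sources: [0:s, 5:q]
N(rest) = Σ N(rest − s) over sources s of rest; N(one piece) = 1:
  size 1 → [4]=1  [8]=1
  size 2 → [3,4]=1  [4,8]=2  [7,8]=1
  size 3 → [2,3,4]=1  [3,4,8]=3  [4,7,8]=3  [6,7,8]=1
  size 4 → [1,2,3,4]=1  [2,3,4,8]=4  [3,4,7,8]=6  [4,6,7,8]=4  [5,6,7,8]=1
  size 5 → [0,1,2,3,4]=1  [1,2,3,4,8]=5  [2,3,4,7,8]=10  [3,4,6,7,8]=10  [4,5,6,7,8]=5
  size 6 → [0,1,2,3,4,8]=6  [1,2,3,4,7,8]=15  [2,3,4,6,7,8]=20  [3,4,5,6,7,8]=15
  size 7 → [0,1,2,3,4,7,8]=21  [1,2,3,4,6,7,8]=35  [2,3,4,5,6,7,8]=35
  first=0(s) contributes 70
  first=5(q) contributes 56
|[w]| = 126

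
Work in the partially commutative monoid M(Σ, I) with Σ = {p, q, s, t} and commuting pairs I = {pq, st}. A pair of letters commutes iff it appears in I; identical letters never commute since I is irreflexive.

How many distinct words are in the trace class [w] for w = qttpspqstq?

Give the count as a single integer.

0(q) covers ∅
1(t) covers 0:q
2(t) covers 1:t
3(p) covers 2:t
4(s) covers 3:p
5(p) covers 4:s
6(q) covers 4:s
7(s) covers 5:p, 6:q
8(t) covers 5:p, 6:q
9(q) covers 7:s, 8:t
floor of heap: 0:q
completions by unplaced set U, small U first (add the entries for U minus each lowest piece of U):
  |U|=1: {9}:1
  |U|=2: {7,9}:1  {8,9}:1
  |U|=3: {7,8,9}:2
  |U|=4: {5,7,8,9}:2  {6,7,8,9}:2
  |U|=5: {5,6,7,8,9}:4
  |U|=6: {4,5,6,7,8,9}:4
  |U|=7: {3,4,5,6,7,8,9}:4
  |U|=8: {2,3,4,5,6,7,8,9}:4
  start at 0(q): 4

4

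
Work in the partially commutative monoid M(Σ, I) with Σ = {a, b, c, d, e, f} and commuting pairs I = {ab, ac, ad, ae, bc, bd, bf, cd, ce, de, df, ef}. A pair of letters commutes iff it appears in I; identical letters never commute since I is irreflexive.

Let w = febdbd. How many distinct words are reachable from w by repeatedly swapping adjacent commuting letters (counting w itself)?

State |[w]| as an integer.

0(f) covers ∅
1(e) covers ∅
2(b) covers 1:e
3(d) covers ∅
4(b) covers 2:b
5(d) covers 3:d
floor of heap: 0:f, 1:e, 3:d
completions by unplaced set U, small U first (add the entries for U minus each lowest piece of U):
  |U|=1: {0}:1  {4}:1  {5}:1
  |U|=2: {0,4}:2  {0,5}:2  {2,4}:1  {3,5}:1  {4,5}:2
  |U|=3: {0,2,4}:3  {0,3,5}:3  {0,4,5}:6  {1,2,4}:1  {2,4,5}:3  {3,4,5}:3
  |U|=4: {0,1,2,4}:4  {0,2,4,5}:12  {0,3,4,5}:12  {1,2,4,5}:4  {2,3,4,5}:6
  start at 0(f): 10
  start at 1(e): 30
  start at 3(d): 20
sum over floor = 60

60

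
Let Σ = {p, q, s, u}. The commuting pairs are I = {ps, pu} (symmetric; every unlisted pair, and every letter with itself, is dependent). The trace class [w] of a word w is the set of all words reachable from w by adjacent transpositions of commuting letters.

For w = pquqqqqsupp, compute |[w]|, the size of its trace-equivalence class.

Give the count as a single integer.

6

drop 0:p onto floor
drop 1:q onto {0:p}
drop 2:u onto {1:q}
drop 3:q onto {2:u}
drop 4:q onto {3:q}
drop 5:q onto {4:q}
drop 6:q onto {5:q}
drop 7:s onto {6:q}
drop 8:u onto {7:s}
drop 9:p onto {6:q}
drop 10:p onto {9:p}
ground layer = {0:p}
drop-orders for the pieces not yet dropped (sum over which currently-grounded one goes next):
  1 to go: {8} 1  {10} 1
  2 to go: {7,8} 1  {8,10} 2  {9,10} 1
  3 to go: {7,8,10} 3  {8,9,10} 3
  4 to go: {7,8,9,10} 6
  5 to go: {6,7,8,9,10} 6
  6 to go: {5,6,7,8,9,10} 6
  7 to go: {4,5,6,7,8,9,10} 6
  8 to go: {3,4,5,6,7,8,9,10} 6
  9 to go: {2,3,4,5,6,7,8,9,10} 6
  if 0:p drops first: 6 orders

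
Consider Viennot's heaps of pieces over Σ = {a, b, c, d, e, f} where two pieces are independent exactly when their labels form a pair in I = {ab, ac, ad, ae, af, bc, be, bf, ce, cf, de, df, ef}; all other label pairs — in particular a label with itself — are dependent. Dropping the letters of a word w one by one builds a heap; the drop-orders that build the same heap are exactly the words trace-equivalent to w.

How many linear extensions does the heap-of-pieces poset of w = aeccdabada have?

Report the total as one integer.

drop 0:a onto floor
drop 1:e onto floor
drop 2:c onto floor
drop 3:c onto {2:c}
drop 4:d onto {3:c}
drop 5:a onto {0:a}
drop 6:b onto {4:d}
drop 7:a onto {5:a}
drop 8:d onto {6:b}
drop 9:a onto {7:a}
ground layer = {0:a, 1:e, 2:c}
drop-orders for the pieces not yet dropped (sum over which currently-grounded one goes next):
  1 to go: {1} 1  {8} 1  {9} 1
  2 to go: {1,8} 2  {1,9} 2  {6,8} 1  {7,9} 1  {8,9} 2
  3 to go: {1,6,8} 3  {1,7,9} 3  {1,8,9} 6  {4,6,8} 1  {5,7,9} 1  {6,8,9} 3  {7,8,9} 3
  4 to go: {0,5,7,9} 1  {1,4,6,8} 4  {1,5,7,9} 4  {1,6,8,9} 12  {1,7,8,9} 12  {3,4,6,8} 1  {4,6,8,9} 4  {5,7,8,9} 4  {6,7,8,9} 6
  5 to go: {0,1,5,7,9} 5  {0,5,7,8,9} 5  {1,3,4,6,8} 5  {1,4,6,8,9} 20  {1,5,7,8,9} 20  {1,6,7,8,9} 30  {2,3,4,6,8} 1  {3,4,6,8,9} 5  {4,6,7,8,9} 10  {5,6,7,8,9} 10
  6 to go: {0,1,5,7,8,9} 30  {0,5,6,7,8,9} 15  {1,2,3,4,6,8} 6  {1,3,4,6,8,9} 30  {1,4,6,7,8,9} 60  {1,5,6,7,8,9} 60  {2,3,4,6,8,9} 6  {3,4,6,7,8,9} 15  {4,5,6,7,8,9} 20
  7 to go: {0,1,5,6,7,8,9} 105  {0,4,5,6,7,8,9} 35  {1,2,3,4,6,8,9} 42  {1,3,4,6,7,8,9} 105  {1,4,5,6,7,8,9} 140  {2,3,4,6,7,8,9} 21  {3,4,5,6,7,8,9} 35
  8 to go: {0,1,4,5,6,7,8,9} 280  {0,3,4,5,6,7,8,9} 70  {1,2,3,4,6,7,8,9} 168  {1,3,4,5,6,7,8,9} 280  {2,3,4,5,6,7,8,9} 56
  if 0:a drops first: 504 orders
  if 1:e drops first: 126 orders
  if 2:c drops first: 630 orders
heap linearizations: 1260

1260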